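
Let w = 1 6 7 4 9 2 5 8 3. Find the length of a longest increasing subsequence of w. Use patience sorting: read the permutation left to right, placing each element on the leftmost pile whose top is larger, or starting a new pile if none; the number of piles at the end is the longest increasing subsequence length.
4

1: new pile. tops = [1]
6: new pile. tops = [1, 6]
7: new pile. tops = [1, 6, 7]
4: onto pile 2 (replacing 6). tops = [1, 4, 7]
9: new pile. tops = [1, 4, 7, 9]
2: onto pile 2 (replacing 4). tops = [1, 2, 7, 9]
5: onto pile 3 (replacing 7). tops = [1, 2, 5, 9]
8: onto pile 4 (replacing 9). tops = [1, 2, 5, 8]
3: onto pile 3 (replacing 5). tops = [1, 2, 3, 8]

4 piles, so the longest increasing subsequence has length 4.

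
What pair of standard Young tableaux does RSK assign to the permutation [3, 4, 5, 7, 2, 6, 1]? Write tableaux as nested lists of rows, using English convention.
Insert each entry of the permutation into P by Schensted row insertion, recording in Q the position of each new cell.

After inserting 3: P = [[3]].
After inserting 4: P = [[3, 4]].
After inserting 5: P = [[3, 4, 5]].
After inserting 7: P = [[3, 4, 5, 7]].
After inserting 2: P = [[2, 4, 5, 7], [3]].
After inserting 6: P = [[2, 4, 5, 6], [3, 7]].
After inserting 1: P = [[1, 4, 5, 6], [2, 7], [3]].

So P = [[1, 4, 5, 6], [2, 7], [3]], Q = [[1, 2, 3, 4], [5, 6], [7]].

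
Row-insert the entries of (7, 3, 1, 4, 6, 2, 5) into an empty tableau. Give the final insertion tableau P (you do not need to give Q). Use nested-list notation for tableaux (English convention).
Insert 7: appended to row 1. P = [[7]].
Insert 3: 3 bumps 7 from row 1; 7 starts row 2. P = [[3], [7]].
Insert 1: 1 bumps 3 from row 1; 3 bumps 7 from row 2; 7 starts row 3. P = [[1], [3], [7]].
Insert 4: appended to row 1. P = [[1, 4], [3], [7]].
Insert 6: appended to row 1. P = [[1, 4, 6], [3], [7]].
Insert 2: 2 bumps 4 from row 1; 4 appends to row 2. P = [[1, 2, 6], [3, 4], [7]].
Insert 5: 5 bumps 6 from row 1; 6 appends to row 2. P = [[1, 2, 5], [3, 4, 6], [7]].

So P = [[1, 2, 5], [3, 4, 6], [7]].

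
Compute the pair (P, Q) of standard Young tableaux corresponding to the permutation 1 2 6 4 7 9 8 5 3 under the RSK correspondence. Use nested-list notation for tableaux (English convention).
P = [[1, 2, 3, 5, 8], [4, 7], [6], [9]], Q = [[1, 2, 3, 5, 6], [4, 7], [8], [9]]

Insert each entry of the permutation into P by Schensted row insertion, recording in Q the position of each new cell.

After inserting 1: P = [[1]].
After inserting 2: P = [[1, 2]].
After inserting 6: P = [[1, 2, 6]].
After inserting 4: P = [[1, 2, 4], [6]].
After inserting 7: P = [[1, 2, 4, 7], [6]].
After inserting 9: P = [[1, 2, 4, 7, 9], [6]].
After inserting 8: P = [[1, 2, 4, 7, 8], [6, 9]].
After inserting 5: P = [[1, 2, 4, 5, 8], [6, 7], [9]].
After inserting 3: P = [[1, 2, 3, 5, 8], [4, 7], [6], [9]].

So P = [[1, 2, 3, 5, 8], [4, 7], [6], [9]], Q = [[1, 2, 3, 5, 6], [4, 7], [8], [9]].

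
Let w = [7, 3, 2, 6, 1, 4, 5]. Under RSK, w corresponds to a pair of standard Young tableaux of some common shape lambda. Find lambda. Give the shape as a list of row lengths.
[3, 2, 1, 1]

Row-insert each entry into an empty tableau.

After inserting 7: P = [[7]].
After inserting 3: P = [[3], [7]].
After inserting 2: P = [[2], [3], [7]].
After inserting 6: P = [[2, 6], [3], [7]].
After inserting 1: P = [[1, 6], [2], [3], [7]].
After inserting 4: P = [[1, 4], [2, 6], [3], [7]].
After inserting 5: P = [[1, 4, 5], [2, 6], [3], [7]].

The final insertion tableau P = [[1, 4, 5], [2, 6], [3], [7]] has shape [3, 2, 1, 1].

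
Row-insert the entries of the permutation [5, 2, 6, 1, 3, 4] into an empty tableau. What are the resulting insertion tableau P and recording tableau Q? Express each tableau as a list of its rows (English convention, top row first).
P = [[1, 3, 4], [2, 6], [5]], Q = [[1, 3, 6], [2, 5], [4]]

Insert each entry of the permutation into P by Schensted row insertion, recording in Q the position of each new cell.

Insert 5: appended to row 1. P = [[5]].
Insert 2: 2 bumps 5 from row 1; 5 starts row 2. P = [[2], [5]].
Insert 6: appended to row 1. P = [[2, 6], [5]].
Insert 1: 1 bumps 2 from row 1; 2 bumps 5 from row 2; 5 starts row 3. P = [[1, 6], [2], [5]].
Insert 3: 3 bumps 6 from row 1; 6 appends to row 2. P = [[1, 3], [2, 6], [5]].
Insert 4: appended to row 1. P = [[1, 3, 4], [2, 6], [5]].

So P = [[1, 3, 4], [2, 6], [5]], Q = [[1, 3, 6], [2, 5], [4]].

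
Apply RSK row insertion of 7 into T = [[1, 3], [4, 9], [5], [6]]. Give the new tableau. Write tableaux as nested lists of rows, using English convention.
[[1, 3, 7], [4, 9], [5], [6]]

7 is larger than every entry of row 1, so it is appended to row 1. The new tableau is [[1, 3, 7], [4, 9], [5], [6]].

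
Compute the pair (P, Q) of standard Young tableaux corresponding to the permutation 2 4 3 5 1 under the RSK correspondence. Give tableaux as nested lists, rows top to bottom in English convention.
Insert each entry of the permutation into P by Schensted row insertion, recording in Q the position of each new cell.

Insert 2: appended to row 1. P = [[2]].
Insert 4: appended to row 1. P = [[2, 4]].
Insert 3: 3 bumps 4 from row 1; 4 starts row 2. P = [[2, 3], [4]].
Insert 5: appended to row 1. P = [[2, 3, 5], [4]].
Insert 1: 1 bumps 2 from row 1; 2 bumps 4 from row 2; 4 starts row 3. P = [[1, 3, 5], [2], [4]].

So P = [[1, 3, 5], [2], [4]], Q = [[1, 2, 4], [3], [5]].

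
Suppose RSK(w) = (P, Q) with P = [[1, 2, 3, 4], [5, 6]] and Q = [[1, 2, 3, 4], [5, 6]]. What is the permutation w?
1 2 5 6 3 4

Reverse the RSK construction: for i from n down to 1, find the cell of Q containing i, remove the entry at that cell from P, and reverse-bump it up through P; the value ejected from row 1 is w(i).

Step i=6: Q has 6 at row 2, column 2; remove 6 from row 2 of P and reverse-bump: 6 enters row 1 and ejects 4. So w(6) = 4. P is now [[1, 2, 3, 6], [5]].
Step i=5: Q has 5 at row 2, column 1; remove 5 from row 2 of P and reverse-bump: 5 enters row 1 and ejects 3. So w(5) = 3. P is now [[1, 2, 5, 6]].
Step i=4: Q has 4 at row 1, column 4; remove that cell from P, ejecting 6. So w(4) = 6. P is now [[1, 2, 5]].
Step i=3: Q has 3 at row 1, column 3; remove that cell from P, ejecting 5. So w(3) = 5. P is now [[1, 2]].
Step i=2: Q has 2 at row 1, column 2; remove that cell from P, ejecting 2. So w(2) = 2. P is now [[1]].
Step i=1: Q has 1 at row 1, column 1; remove that cell from P, ejecting 1. So w(1) = 1. P is now [].

So w = 1 2 5 6 3 4.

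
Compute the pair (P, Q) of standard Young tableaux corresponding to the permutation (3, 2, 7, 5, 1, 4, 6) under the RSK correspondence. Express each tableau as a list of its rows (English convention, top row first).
Insert each entry of the permutation into P by Schensted row insertion, recording in Q the position of each new cell.

Insert 3: appended to row 1. P = [[3]].
Insert 2: 2 bumps 3 from row 1; 3 starts row 2. P = [[2], [3]].
Insert 7: appended to row 1. P = [[2, 7], [3]].
Insert 5: 5 bumps 7 from row 1; 7 appends to row 2. P = [[2, 5], [3, 7]].
Insert 1: 1 bumps 2 from row 1; 2 bumps 3 from row 2; 3 starts row 3. P = [[1, 5], [2, 7], [3]].
Insert 4: 4 bumps 5 from row 1; 5 bumps 7 from row 2; 7 appends to row 3. P = [[1, 4], [2, 5], [3, 7]].
Insert 6: appended to row 1. P = [[1, 4, 6], [2, 5], [3, 7]].

So P = [[1, 4, 6], [2, 5], [3, 7]], Q = [[1, 3, 7], [2, 4], [5, 6]].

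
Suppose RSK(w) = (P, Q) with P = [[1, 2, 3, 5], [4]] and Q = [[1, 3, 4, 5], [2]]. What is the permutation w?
4 1 2 3 5

Reverse RSK: for i = n, n-1, ..., 1, locate i in Q, remove the corresponding corner cell from P, and reverse-bump its entry up through P; the value ejected from row 1 is w(i).

So w = 4 1 2 3 5.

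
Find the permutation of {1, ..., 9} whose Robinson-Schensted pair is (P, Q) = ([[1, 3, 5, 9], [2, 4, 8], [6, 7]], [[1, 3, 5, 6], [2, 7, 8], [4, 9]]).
6 2 7 1 8 9 4 5 3

Reverse RSK: for i = n, n-1, ..., 1, locate i in Q, remove the corresponding corner cell from P, and reverse-bump its entry up through P; the value ejected from row 1 is w(i).

So w = 6 2 7 1 8 9 4 5 3.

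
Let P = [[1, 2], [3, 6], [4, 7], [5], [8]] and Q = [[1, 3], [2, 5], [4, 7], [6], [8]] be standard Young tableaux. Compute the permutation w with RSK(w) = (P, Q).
Reverse the RSK construction: for i from n down to 1, find the cell of Q containing i, remove the entry at that cell from P, and reverse-bump it up through P; the value ejected from row 1 is w(i).

Step i=8: Q has 8 at row 5, column 1; remove 8 from row 5 of P and reverse-bump: 8 enters row 4 and ejects 5; 5 enters row 3 and ejects 4; 4 enters row 2 and ejects 3; 3 enters row 1 and ejects 2. So w(8) = 2. P is now [[1, 3], [4, 6], [5, 7], [8]].
Step i=7: Q has 7 at row 3, column 2; remove 7 from row 3 of P and reverse-bump: 7 enters row 2 and ejects 6; 6 enters row 1 and ejects 3. So w(7) = 3. P is now [[1, 6], [4, 7], [5], [8]].
Step i=6: Q has 6 at row 4, column 1; remove 8 from row 4 of P and reverse-bump: 8 enters row 3 and ejects 5; 5 enters row 2 and ejects 4; 4 enters row 1 and ejects 1. So w(6) = 1. P is now [[4, 6], [5, 7], [8]].
Step i=5: Q has 5 at row 2, column 2; remove 7 from row 2 of P and reverse-bump: 7 enters row 1 and ejects 6. So w(5) = 6. P is now [[4, 7], [5], [8]].
Step i=4: Q has 4 at row 3, column 1; remove 8 from row 3 of P and reverse-bump: 8 enters row 2 and ejects 5; 5 enters row 1 and ejects 4. So w(4) = 4. P is now [[5, 7], [8]].
Step i=3: Q has 3 at row 1, column 2; remove that cell from P, ejecting 7. So w(3) = 7. P is now [[5], [8]].
Step i=2: Q has 2 at row 2, column 1; remove 8 from row 2 of P and reverse-bump: 8 enters row 1 and ejects 5. So w(2) = 5. P is now [[8]].
Step i=1: Q has 1 at row 1, column 1; remove that cell from P, ejecting 8. So w(1) = 8. P is now [].

So w = 8 5 7 4 6 1 3 2.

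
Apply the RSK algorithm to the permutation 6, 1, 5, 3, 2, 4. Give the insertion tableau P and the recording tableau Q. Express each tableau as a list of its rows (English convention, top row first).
Insert each entry of the permutation into P by Schensted row insertion, recording in Q the position of each new cell.

Insert 6: appended to row 1. P = [[6]].
Insert 1: 1 bumps 6 from row 1; 6 starts row 2. P = [[1], [6]].
Insert 5: appended to row 1. P = [[1, 5], [6]].
Insert 3: 3 bumps 5 from row 1; 5 bumps 6 from row 2; 6 starts row 3. P = [[1, 3], [5], [6]].
Insert 2: 2 bumps 3 from row 1; 3 bumps 5 from row 2; 5 bumps 6 from row 3; 6 starts row 4. P = [[1, 2], [3], [5], [6]].
Insert 4: appended to row 1. P = [[1, 2, 4], [3], [5], [6]].

So P = [[1, 2, 4], [3], [5], [6]], Q = [[1, 3, 6], [2], [4], [5]].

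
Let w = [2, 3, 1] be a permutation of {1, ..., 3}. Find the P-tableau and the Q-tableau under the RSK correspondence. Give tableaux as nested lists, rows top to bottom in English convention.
P = [[1, 3], [2]], Q = [[1, 2], [3]]

Insert each entry of the permutation into P by Schensted row insertion, recording in Q the position of each new cell.

Insert 2: appended to row 1. P = [[2]].
Insert 3: appended to row 1. P = [[2, 3]].
Insert 1: 1 bumps 2 from row 1; 2 starts row 2. P = [[1, 3], [2]].

So P = [[1, 3], [2]], Q = [[1, 2], [3]].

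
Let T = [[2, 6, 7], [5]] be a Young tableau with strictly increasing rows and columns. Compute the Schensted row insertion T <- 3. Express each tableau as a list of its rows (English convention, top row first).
In row 1, 3 replaces 6 (the leftmost entry greater than 3); 6 is bumped to row 2. 6 is appended to row 2. The new tableau is [[2, 3, 7], [5, 6]].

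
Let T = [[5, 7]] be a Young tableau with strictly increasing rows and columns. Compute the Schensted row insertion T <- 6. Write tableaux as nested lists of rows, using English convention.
[[5, 6], [7]]

In row 1, 6 replaces 7 (the leftmost entry greater than 6); 7 is bumped to row 2. 7 starts a new row 2. The new tableau is [[5, 6], [7]].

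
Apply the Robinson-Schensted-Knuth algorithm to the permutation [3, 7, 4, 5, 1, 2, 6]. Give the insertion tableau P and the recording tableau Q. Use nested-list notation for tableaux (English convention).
P = [[1, 2, 5, 6], [3, 4], [7]], Q = [[1, 2, 4, 7], [3, 6], [5]]

Insert each entry of the permutation into P by Schensted row insertion, recording in Q the position of each new cell.

After inserting 3: P = [[3]].
After inserting 7: P = [[3, 7]].
After inserting 4: P = [[3, 4], [7]].
After inserting 5: P = [[3, 4, 5], [7]].
After inserting 1: P = [[1, 4, 5], [3], [7]].
After inserting 2: P = [[1, 2, 5], [3, 4], [7]].
After inserting 6: P = [[1, 2, 5, 6], [3, 4], [7]].

So P = [[1, 2, 5, 6], [3, 4], [7]], Q = [[1, 2, 4, 7], [3, 6], [5]].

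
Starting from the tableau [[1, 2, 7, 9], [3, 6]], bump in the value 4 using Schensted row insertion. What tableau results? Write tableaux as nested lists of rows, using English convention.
[[1, 2, 4, 9], [3, 6, 7]]

In row 1, 4 replaces 7 (the leftmost entry greater than 4); 7 is bumped to row 2. 7 is appended to row 2. The new tableau is [[1, 2, 4, 9], [3, 6, 7]].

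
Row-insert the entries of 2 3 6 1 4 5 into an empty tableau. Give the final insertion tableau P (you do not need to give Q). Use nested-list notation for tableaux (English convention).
Insert 2: appended to row 1. P = [[2]].
Insert 3: appended to row 1. P = [[2, 3]].
Insert 6: appended to row 1. P = [[2, 3, 6]].
Insert 1: 1 bumps 2 from row 1; 2 starts row 2. P = [[1, 3, 6], [2]].
Insert 4: 4 bumps 6 from row 1; 6 appends to row 2. P = [[1, 3, 4], [2, 6]].
Insert 5: appended to row 1. P = [[1, 3, 4, 5], [2, 6]].

So P = [[1, 3, 4, 5], [2, 6]].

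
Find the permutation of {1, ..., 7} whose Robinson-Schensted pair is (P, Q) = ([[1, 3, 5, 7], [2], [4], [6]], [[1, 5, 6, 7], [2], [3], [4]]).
6 4 2 1 3 5 7

Reverse RSK: for i = n, n-1, ..., 1, locate i in Q, remove the corresponding corner cell from P, and reverse-bump its entry up through P; the value ejected from row 1 is w(i).

So w = 6 4 2 1 3 5 7.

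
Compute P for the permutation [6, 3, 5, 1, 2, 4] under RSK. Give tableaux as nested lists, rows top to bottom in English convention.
P = [[1, 2, 4], [3, 5], [6]]

Insert 6: appended to row 1. P = [[6]].
Insert 3: 3 bumps 6 from row 1; 6 starts row 2. P = [[3], [6]].
Insert 5: appended to row 1. P = [[3, 5], [6]].
Insert 1: 1 bumps 3 from row 1; 3 bumps 6 from row 2; 6 starts row 3. P = [[1, 5], [3], [6]].
Insert 2: 2 bumps 5 from row 1; 5 appends to row 2. P = [[1, 2], [3, 5], [6]].
Insert 4: appended to row 1. P = [[1, 2, 4], [3, 5], [6]].

So P = [[1, 2, 4], [3, 5], [6]].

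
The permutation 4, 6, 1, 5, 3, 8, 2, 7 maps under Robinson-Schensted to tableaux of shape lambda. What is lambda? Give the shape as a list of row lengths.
Row-insert each entry into an empty tableau.

After inserting 4: P = [[4]].
After inserting 6: P = [[4, 6]].
After inserting 1: P = [[1, 6], [4]].
After inserting 5: P = [[1, 5], [4, 6]].
After inserting 3: P = [[1, 3], [4, 5], [6]].
After inserting 8: P = [[1, 3, 8], [4, 5], [6]].
After inserting 2: P = [[1, 2, 8], [3, 5], [4], [6]].
After inserting 7: P = [[1, 2, 7], [3, 5, 8], [4], [6]].

The final insertion tableau P = [[1, 2, 7], [3, 5, 8], [4], [6]] has shape [3, 3, 1, 1].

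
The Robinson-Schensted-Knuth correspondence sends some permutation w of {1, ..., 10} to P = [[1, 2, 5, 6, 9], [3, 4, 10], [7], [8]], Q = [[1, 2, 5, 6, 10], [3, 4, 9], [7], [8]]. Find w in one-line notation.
3 8 1 4 7 10 5 2 6 9

Reverse the RSK construction: for i from n down to 1, find the cell of Q containing i, remove the entry at that cell from P, and reverse-bump it up through P; the value ejected from row 1 is w(i).

Step i=10: Q has 10 at row 1, column 5; remove that cell from P, ejecting 9. So w(10) = 9. P is now [[1, 2, 5, 6], [3, 4, 10], [7], [8]].
Step i=9: Q has 9 at row 2, column 3; remove 10 from row 2 of P and reverse-bump: 10 enters row 1 and ejects 6. So w(9) = 6. P is now [[1, 2, 5, 10], [3, 4], [7], [8]].
Step i=8: Q has 8 at row 4, column 1; remove 8 from row 4 of P and reverse-bump: 8 enters row 3 and ejects 7; 7 enters row 2 and ejects 4; 4 enters row 1 and ejects 2. So w(8) = 2. P is now [[1, 4, 5, 10], [3, 7], [8]].
Step i=7: Q has 7 at row 3, column 1; remove 8 from row 3 of P and reverse-bump: 8 enters row 2 and ejects 7; 7 enters row 1 and ejects 5. So w(7) = 5. P is now [[1, 4, 7, 10], [3, 8]].
Step i=6: Q has 6 at row 1, column 4; remove that cell from P, ejecting 10. So w(6) = 10. P is now [[1, 4, 7], [3, 8]].
Step i=5: Q has 5 at row 1, column 3; remove that cell from P, ejecting 7. So w(5) = 7. P is now [[1, 4], [3, 8]].
Step i=4: Q has 4 at row 2, column 2; remove 8 from row 2 of P and reverse-bump: 8 enters row 1 and ejects 4. So w(4) = 4. P is now [[1, 8], [3]].
Step i=3: Q has 3 at row 2, column 1; remove 3 from row 2 of P and reverse-bump: 3 enters row 1 and ejects 1. So w(3) = 1. P is now [[3, 8]].
Step i=2: Q has 2 at row 1, column 2; remove that cell from P, ejecting 8. So w(2) = 8. P is now [[3]].
Step i=1: Q has 1 at row 1, column 1; remove that cell from P, ejecting 3. So w(1) = 3. P is now [].

So w = 3 8 1 4 7 10 5 2 6 9.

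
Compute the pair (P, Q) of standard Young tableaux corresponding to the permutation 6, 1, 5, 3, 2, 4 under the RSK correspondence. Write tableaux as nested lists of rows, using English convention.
Insert each entry of the permutation into P by Schensted row insertion, recording in Q the position of each new cell.

Insert 6: appended to row 1. P = [[6]].
Insert 1: 1 bumps 6 from row 1; 6 starts row 2. P = [[1], [6]].
Insert 5: appended to row 1. P = [[1, 5], [6]].
Insert 3: 3 bumps 5 from row 1; 5 bumps 6 from row 2; 6 starts row 3. P = [[1, 3], [5], [6]].
Insert 2: 2 bumps 3 from row 1; 3 bumps 5 from row 2; 5 bumps 6 from row 3; 6 starts row 4. P = [[1, 2], [3], [5], [6]].
Insert 4: appended to row 1. P = [[1, 2, 4], [3], [5], [6]].

So P = [[1, 2, 4], [3], [5], [6]], Q = [[1, 3, 6], [2], [4], [5]].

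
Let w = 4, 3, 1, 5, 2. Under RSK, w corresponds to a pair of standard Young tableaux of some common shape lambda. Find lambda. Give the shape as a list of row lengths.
Row-insert each entry into an empty tableau.

After inserting 4: P = [[4]].
After inserting 3: P = [[3], [4]].
After inserting 1: P = [[1], [3], [4]].
After inserting 5: P = [[1, 5], [3], [4]].
After inserting 2: P = [[1, 2], [3, 5], [4]].

The final insertion tableau P = [[1, 2], [3, 5], [4]] has shape [2, 2, 1].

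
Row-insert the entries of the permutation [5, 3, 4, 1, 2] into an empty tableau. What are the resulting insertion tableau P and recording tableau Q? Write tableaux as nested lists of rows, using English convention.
Insert each entry of the permutation into P by Schensted row insertion, recording in Q the position of each new cell.

Insert 5: appended to row 1. P = [[5]].
Insert 3: 3 bumps 5 from row 1; 5 starts row 2. P = [[3], [5]].
Insert 4: appended to row 1. P = [[3, 4], [5]].
Insert 1: 1 bumps 3 from row 1; 3 bumps 5 from row 2; 5 starts row 3. P = [[1, 4], [3], [5]].
Insert 2: 2 bumps 4 from row 1; 4 appends to row 2. P = [[1, 2], [3, 4], [5]].

So P = [[1, 2], [3, 4], [5]], Q = [[1, 3], [2, 5], [4]].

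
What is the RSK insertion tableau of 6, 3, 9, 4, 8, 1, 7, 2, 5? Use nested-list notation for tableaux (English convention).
Insert 6: appended to row 1. P = [[6]].
Insert 3: 3 bumps 6 from row 1; 6 starts row 2. P = [[3], [6]].
Insert 9: appended to row 1. P = [[3, 9], [6]].
Insert 4: 4 bumps 9 from row 1; 9 appends to row 2. P = [[3, 4], [6, 9]].
Insert 8: appended to row 1. P = [[3, 4, 8], [6, 9]].
Insert 1: 1 bumps 3 from row 1; 3 bumps 6 from row 2; 6 starts row 3. P = [[1, 4, 8], [3, 9], [6]].
Insert 7: 7 bumps 8 from row 1; 8 bumps 9 from row 2; 9 appends to row 3. P = [[1, 4, 7], [3, 8], [6, 9]].
Insert 2: 2 bumps 4 from row 1; 4 bumps 8 from row 2; 8 bumps 9 from row 3; 9 starts row 4. P = [[1, 2, 7], [3, 4], [6, 8], [9]].
Insert 5: 5 bumps 7 from row 1; 7 appends to row 2. P = [[1, 2, 5], [3, 4, 7], [6, 8], [9]].

So P = [[1, 2, 5], [3, 4, 7], [6, 8], [9]].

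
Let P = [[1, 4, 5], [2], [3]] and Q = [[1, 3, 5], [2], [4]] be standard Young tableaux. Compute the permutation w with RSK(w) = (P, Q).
3 2 4 1 5

Reverse the RSK construction: for i from n down to 1, find the cell of Q containing i, remove the entry at that cell from P, and reverse-bump it up through P; the value ejected from row 1 is w(i).

Step i=5: Q has 5 at row 1, column 3; remove that cell from P, ejecting 5. So w(5) = 5. P is now [[1, 4], [2], [3]].
Step i=4: Q has 4 at row 3, column 1; remove 3 from row 3 of P and reverse-bump: 3 enters row 2 and ejects 2; 2 enters row 1 and ejects 1. So w(4) = 1. P is now [[2, 4], [3]].
Step i=3: Q has 3 at row 1, column 2; remove that cell from P, ejecting 4. So w(3) = 4. P is now [[2], [3]].
Step i=2: Q has 2 at row 2, column 1; remove 3 from row 2 of P and reverse-bump: 3 enters row 1 and ejects 2. So w(2) = 2. P is now [[3]].
Step i=1: Q has 1 at row 1, column 1; remove that cell from P, ejecting 3. So w(1) = 3. P is now [].

So w = 3 2 4 1 5.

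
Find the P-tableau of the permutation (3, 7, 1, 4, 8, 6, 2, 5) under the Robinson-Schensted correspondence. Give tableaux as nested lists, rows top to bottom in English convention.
Insert 3: appended to row 1. P = [[3]].
Insert 7: appended to row 1. P = [[3, 7]].
Insert 1: 1 bumps 3 from row 1; 3 starts row 2. P = [[1, 7], [3]].
Insert 4: 4 bumps 7 from row 1; 7 appends to row 2. P = [[1, 4], [3, 7]].
Insert 8: appended to row 1. P = [[1, 4, 8], [3, 7]].
Insert 6: 6 bumps 8 from row 1; 8 appends to row 2. P = [[1, 4, 6], [3, 7, 8]].
Insert 2: 2 bumps 4 from row 1; 4 bumps 7 from row 2; 7 starts row 3. P = [[1, 2, 6], [3, 4, 8], [7]].
Insert 5: 5 bumps 6 from row 1; 6 bumps 8 from row 2; 8 appends to row 3. P = [[1, 2, 5], [3, 4, 6], [7, 8]].

So P = [[1, 2, 5], [3, 4, 6], [7, 8]].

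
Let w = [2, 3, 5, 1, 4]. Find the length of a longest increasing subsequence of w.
3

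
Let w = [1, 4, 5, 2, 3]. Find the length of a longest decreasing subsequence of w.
2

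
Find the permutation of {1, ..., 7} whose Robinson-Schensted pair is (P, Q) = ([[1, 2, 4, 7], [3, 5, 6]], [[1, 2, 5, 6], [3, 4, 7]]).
3 5 1 2 6 7 4

Reverse the RSK construction: for i from n down to 1, find the cell of Q containing i, remove the entry at that cell from P, and reverse-bump it up through P; the value ejected from row 1 is w(i).

Step i=7: Q has 7 at row 2, column 3; remove 6 from row 2 of P and reverse-bump: 6 enters row 1 and ejects 4. So w(7) = 4. P is now [[1, 2, 6, 7], [3, 5]].
Step i=6: Q has 6 at row 1, column 4; remove that cell from P, ejecting 7. So w(6) = 7. P is now [[1, 2, 6], [3, 5]].
Step i=5: Q has 5 at row 1, column 3; remove that cell from P, ejecting 6. So w(5) = 6. P is now [[1, 2], [3, 5]].
Step i=4: Q has 4 at row 2, column 2; remove 5 from row 2 of P and reverse-bump: 5 enters row 1 and ejects 2. So w(4) = 2. P is now [[1, 5], [3]].
Step i=3: Q has 3 at row 2, column 1; remove 3 from row 2 of P and reverse-bump: 3 enters row 1 and ejects 1. So w(3) = 1. P is now [[3, 5]].
Step i=2: Q has 2 at row 1, column 2; remove that cell from P, ejecting 5. So w(2) = 5. P is now [[3]].
Step i=1: Q has 1 at row 1, column 1; remove that cell from P, ejecting 3. So w(1) = 3. P is now [].

So w = 3 5 1 2 6 7 4.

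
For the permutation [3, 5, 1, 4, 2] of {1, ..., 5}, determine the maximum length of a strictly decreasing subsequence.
3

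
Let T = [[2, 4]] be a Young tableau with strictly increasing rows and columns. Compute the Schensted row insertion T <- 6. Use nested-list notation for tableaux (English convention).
[[2, 4, 6]]

6 is larger than every entry of row 1, so it is appended to row 1. The new tableau is [[2, 4, 6]].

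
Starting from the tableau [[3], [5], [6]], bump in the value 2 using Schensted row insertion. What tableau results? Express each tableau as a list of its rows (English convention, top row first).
In row 1, 2 replaces 3 (the leftmost entry greater than 2); 3 is bumped to row 2. In row 2, 3 replaces 5 (the leftmost entry greater than 3); 5 is bumped to row 3. In row 3, 5 replaces 6 (the leftmost entry greater than 5); 6 is bumped to row 4. 6 starts a new row 4. The new tableau is [[2], [3], [5], [6]].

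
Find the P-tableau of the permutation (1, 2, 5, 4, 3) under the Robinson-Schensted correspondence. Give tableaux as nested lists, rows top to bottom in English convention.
P = [[1, 2, 3], [4], [5]]

Insert 1: appended to row 1. P = [[1]].
Insert 2: appended to row 1. P = [[1, 2]].
Insert 5: appended to row 1. P = [[1, 2, 5]].
Insert 4: 4 bumps 5 from row 1; 5 starts row 2. P = [[1, 2, 4], [5]].
Insert 3: 3 bumps 4 from row 1; 4 bumps 5 from row 2; 5 starts row 3. P = [[1, 2, 3], [4], [5]].

So P = [[1, 2, 3], [4], [5]].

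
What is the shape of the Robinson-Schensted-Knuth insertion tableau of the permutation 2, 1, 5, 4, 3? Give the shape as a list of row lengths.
Row-insert each entry into an empty tableau.

After inserting 2: P = [[2]].
After inserting 1: P = [[1], [2]].
After inserting 5: P = [[1, 5], [2]].
After inserting 4: P = [[1, 4], [2, 5]].
After inserting 3: P = [[1, 3], [2, 4], [5]].

The final insertion tableau P = [[1, 3], [2, 4], [5]] has shape [2, 2, 1].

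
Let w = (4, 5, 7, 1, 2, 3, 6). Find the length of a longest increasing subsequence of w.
4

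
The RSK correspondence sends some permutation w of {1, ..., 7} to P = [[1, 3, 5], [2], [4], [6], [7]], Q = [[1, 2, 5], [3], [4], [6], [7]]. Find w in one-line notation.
2 7 6 4 5 3 1

Reverse the RSK construction: for i from n down to 1, find the cell of Q containing i, remove the entry at that cell from P, and reverse-bump it up through P; the value ejected from row 1 is w(i).

Step i=7: Q has 7 at row 5, column 1; remove 7 from row 5 of P and reverse-bump: 7 enters row 4 and ejects 6; 6 enters row 3 and ejects 4; 4 enters row 2 and ejects 2; 2 enters row 1 and ejects 1. So w(7) = 1. P is now [[2, 3, 5], [4], [6], [7]].
Step i=6: Q has 6 at row 4, column 1; remove 7 from row 4 of P and reverse-bump: 7 enters row 3 and ejects 6; 6 enters row 2 and ejects 4; 4 enters row 1 and ejects 3. So w(6) = 3. P is now [[2, 4, 5], [6], [7]].
Step i=5: Q has 5 at row 1, column 3; remove that cell from P, ejecting 5. So w(5) = 5. P is now [[2, 4], [6], [7]].
Step i=4: Q has 4 at row 3, column 1; remove 7 from row 3 of P and reverse-bump: 7 enters row 2 and ejects 6; 6 enters row 1 and ejects 4. So w(4) = 4. P is now [[2, 6], [7]].
Step i=3: Q has 3 at row 2, column 1; remove 7 from row 2 of P and reverse-bump: 7 enters row 1 and ejects 6. So w(3) = 6. P is now [[2, 7]].
Step i=2: Q has 2 at row 1, column 2; remove that cell from P, ejecting 7. So w(2) = 7. P is now [[2]].
Step i=1: Q has 1 at row 1, column 1; remove that cell from P, ejecting 2. So w(1) = 2. P is now [].

So w = 2 7 6 4 5 3 1.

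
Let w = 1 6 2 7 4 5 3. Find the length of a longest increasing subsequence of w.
4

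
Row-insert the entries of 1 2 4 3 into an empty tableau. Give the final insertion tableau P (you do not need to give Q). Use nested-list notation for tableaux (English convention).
P = [[1, 2, 3], [4]]

After inserting 1: P = [[1]].
After inserting 2: P = [[1, 2]].
After inserting 4: P = [[1, 2, 4]].
After inserting 3: P = [[1, 2, 3], [4]].

So P = [[1, 2, 3], [4]].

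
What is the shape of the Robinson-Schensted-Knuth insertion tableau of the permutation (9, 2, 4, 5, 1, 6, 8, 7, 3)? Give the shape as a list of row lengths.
[5, 2, 1, 1]

Row-insert each entry into an empty tableau.

After inserting 9: P = [[9]].
After inserting 2: P = [[2], [9]].
After inserting 4: P = [[2, 4], [9]].
After inserting 5: P = [[2, 4, 5], [9]].
After inserting 1: P = [[1, 4, 5], [2], [9]].
After inserting 6: P = [[1, 4, 5, 6], [2], [9]].
After inserting 8: P = [[1, 4, 5, 6, 8], [2], [9]].
After inserting 7: P = [[1, 4, 5, 6, 7], [2, 8], [9]].
After inserting 3: P = [[1, 3, 5, 6, 7], [2, 4], [8], [9]].

The final insertion tableau P = [[1, 3, 5, 6, 7], [2, 4], [8], [9]] has shape [5, 2, 1, 1].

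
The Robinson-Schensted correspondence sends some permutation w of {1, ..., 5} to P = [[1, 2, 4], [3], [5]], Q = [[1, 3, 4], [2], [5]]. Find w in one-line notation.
Reverse the RSK construction: for i from n down to 1, find the cell of Q containing i, remove the entry at that cell from P, and reverse-bump it up through P; the value ejected from row 1 is w(i).

Step i=5: Q has 5 at row 3, column 1; remove 5 from row 3 of P and reverse-bump: 5 enters row 2 and ejects 3; 3 enters row 1 and ejects 2. So w(5) = 2. P is now [[1, 3, 4], [5]].
Step i=4: Q has 4 at row 1, column 3; remove that cell from P, ejecting 4. So w(4) = 4. P is now [[1, 3], [5]].
Step i=3: Q has 3 at row 1, column 2; remove that cell from P, ejecting 3. So w(3) = 3. P is now [[1], [5]].
Step i=2: Q has 2 at row 2, column 1; remove 5 from row 2 of P and reverse-bump: 5 enters row 1 and ejects 1. So w(2) = 1. P is now [[5]].
Step i=1: Q has 1 at row 1, column 1; remove that cell from P, ejecting 5. So w(1) = 5. P is now [].

So w = 5 1 3 4 2.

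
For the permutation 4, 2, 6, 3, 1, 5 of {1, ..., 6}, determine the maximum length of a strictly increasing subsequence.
3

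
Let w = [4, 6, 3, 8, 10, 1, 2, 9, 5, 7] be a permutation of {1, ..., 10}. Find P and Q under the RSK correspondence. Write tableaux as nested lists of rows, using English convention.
P = [[1, 2, 5, 7], [3, 6, 8, 9], [4, 10]], Q = [[1, 2, 4, 5], [3, 7, 8, 10], [6, 9]]

Insert each entry of the permutation into P by Schensted row insertion, recording in Q the position of each new cell.

Insert 4: appended to row 1. P = [[4]].
Insert 6: appended to row 1. P = [[4, 6]].
Insert 3: 3 bumps 4 from row 1; 4 starts row 2. P = [[3, 6], [4]].
Insert 8: appended to row 1. P = [[3, 6, 8], [4]].
Insert 10: appended to row 1. P = [[3, 6, 8, 10], [4]].
Insert 1: 1 bumps 3 from row 1; 3 bumps 4 from row 2; 4 starts row 3. P = [[1, 6, 8, 10], [3], [4]].
Insert 2: 2 bumps 6 from row 1; 6 appends to row 2. P = [[1, 2, 8, 10], [3, 6], [4]].
Insert 9: 9 bumps 10 from row 1; 10 appends to row 2. P = [[1, 2, 8, 9], [3, 6, 10], [4]].
Insert 5: 5 bumps 8 from row 1; 8 bumps 10 from row 2; 10 appends to row 3. P = [[1, 2, 5, 9], [3, 6, 8], [4, 10]].
Insert 7: 7 bumps 9 from row 1; 9 appends to row 2. P = [[1, 2, 5, 7], [3, 6, 8, 9], [4, 10]].

So P = [[1, 2, 5, 7], [3, 6, 8, 9], [4, 10]], Q = [[1, 2, 4, 5], [3, 7, 8, 10], [6, 9]].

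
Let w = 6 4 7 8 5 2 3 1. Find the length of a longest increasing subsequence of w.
3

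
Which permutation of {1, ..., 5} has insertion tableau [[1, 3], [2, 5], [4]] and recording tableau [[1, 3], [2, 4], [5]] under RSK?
4 2 5 3 1

Reverse RSK: for i = n, n-1, ..., 1, locate i in Q, remove the corresponding corner cell from P, and reverse-bump its entry up through P; the value ejected from row 1 is w(i).

So w = 4 2 5 3 1.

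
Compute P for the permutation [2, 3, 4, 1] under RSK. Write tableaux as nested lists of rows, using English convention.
P = [[1, 3, 4], [2]]

Insert 2: appended to row 1. P = [[2]].
Insert 3: appended to row 1. P = [[2, 3]].
Insert 4: appended to row 1. P = [[2, 3, 4]].
Insert 1: 1 bumps 2 from row 1; 2 starts row 2. P = [[1, 3, 4], [2]].

So P = [[1, 3, 4], [2]].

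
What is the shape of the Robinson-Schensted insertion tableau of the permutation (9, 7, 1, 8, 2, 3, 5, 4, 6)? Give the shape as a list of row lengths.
Row-insert each entry into an empty tableau.

After inserting 9: P = [[9]].
After inserting 7: P = [[7], [9]].
After inserting 1: P = [[1], [7], [9]].
After inserting 8: P = [[1, 8], [7], [9]].
After inserting 2: P = [[1, 2], [7, 8], [9]].
After inserting 3: P = [[1, 2, 3], [7, 8], [9]].
After inserting 5: P = [[1, 2, 3, 5], [7, 8], [9]].
After inserting 4: P = [[1, 2, 3, 4], [5, 8], [7], [9]].
After inserting 6: P = [[1, 2, 3, 4, 6], [5, 8], [7], [9]].

The final insertion tableau P = [[1, 2, 3, 4, 6], [5, 8], [7], [9]] has shape [5, 2, 1, 1].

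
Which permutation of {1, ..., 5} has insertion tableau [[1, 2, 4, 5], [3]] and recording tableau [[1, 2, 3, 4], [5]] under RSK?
Reverse the RSK construction: for i from n down to 1, find the cell of Q containing i, remove the entry at that cell from P, and reverse-bump it up through P; the value ejected from row 1 is w(i).

Step i=5: Q has 5 at row 2, column 1; remove 3 from row 2 of P and reverse-bump: 3 enters row 1 and ejects 2. So w(5) = 2. P is now [[1, 3, 4, 5]].
Step i=4: Q has 4 at row 1, column 4; remove that cell from P, ejecting 5. So w(4) = 5. P is now [[1, 3, 4]].
Step i=3: Q has 3 at row 1, column 3; remove that cell from P, ejecting 4. So w(3) = 4. P is now [[1, 3]].
Step i=2: Q has 2 at row 1, column 2; remove that cell from P, ejecting 3. So w(2) = 3. P is now [[1]].
Step i=1: Q has 1 at row 1, column 1; remove that cell from P, ejecting 1. So w(1) = 1. P is now [].

So w = 1 3 4 5 2.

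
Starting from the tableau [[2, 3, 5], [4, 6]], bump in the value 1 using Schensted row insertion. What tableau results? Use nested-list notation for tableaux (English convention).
[[1, 3, 5], [2, 6], [4]]

In row 1, 1 replaces 2 (the leftmost entry greater than 1); 2 is bumped to row 2. In row 2, 2 replaces 4 (the leftmost entry greater than 2); 4 is bumped to row 3. 4 starts a new row 3. The new tableau is [[1, 3, 5], [2, 6], [4]].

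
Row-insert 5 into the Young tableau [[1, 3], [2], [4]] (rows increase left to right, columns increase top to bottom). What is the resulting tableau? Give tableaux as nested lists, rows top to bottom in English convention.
5 is larger than every entry of row 1, so it is appended to row 1. The new tableau is [[1, 3, 5], [2], [4]].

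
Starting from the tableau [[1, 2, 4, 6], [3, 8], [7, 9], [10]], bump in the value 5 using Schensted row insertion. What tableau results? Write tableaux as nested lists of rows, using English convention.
In row 1, 5 replaces 6 (the leftmost entry greater than 5); 6 is bumped to row 2. In row 2, 6 replaces 8 (the leftmost entry greater than 6); 8 is bumped to row 3. In row 3, 8 replaces 9 (the leftmost entry greater than 8); 9 is bumped to row 4. In row 4, 9 replaces 10 (the leftmost entry greater than 9); 10 is bumped to row 5. 10 starts a new row 5. The new tableau is [[1, 2, 4, 5], [3, 6], [7, 8], [9], [10]].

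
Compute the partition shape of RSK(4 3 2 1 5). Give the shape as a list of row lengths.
[2, 1, 1, 1]

RSK row insertion gives P = [[1, 5], [2], [3], [4]], which has shape [2, 1, 1, 1].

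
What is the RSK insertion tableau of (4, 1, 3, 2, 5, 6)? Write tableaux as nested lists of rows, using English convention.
P = [[1, 2, 5, 6], [3], [4]]

Insert 4: appended to row 1. P = [[4]].
Insert 1: 1 bumps 4 from row 1; 4 starts row 2. P = [[1], [4]].
Insert 3: appended to row 1. P = [[1, 3], [4]].
Insert 2: 2 bumps 3 from row 1; 3 bumps 4 from row 2; 4 starts row 3. P = [[1, 2], [3], [4]].
Insert 5: appended to row 1. P = [[1, 2, 5], [3], [4]].
Insert 6: appended to row 1. P = [[1, 2, 5, 6], [3], [4]].

So P = [[1, 2, 5, 6], [3], [4]].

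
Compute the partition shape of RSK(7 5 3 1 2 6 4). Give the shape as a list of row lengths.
[3, 2, 1, 1]

Row-insert each entry into an empty tableau.

After inserting 7: P = [[7]].
After inserting 5: P = [[5], [7]].
After inserting 3: P = [[3], [5], [7]].
After inserting 1: P = [[1], [3], [5], [7]].
After inserting 2: P = [[1, 2], [3], [5], [7]].
After inserting 6: P = [[1, 2, 6], [3], [5], [7]].
After inserting 4: P = [[1, 2, 4], [3, 6], [5], [7]].

The final insertion tableau P = [[1, 2, 4], [3, 6], [5], [7]] has shape [3, 2, 1, 1].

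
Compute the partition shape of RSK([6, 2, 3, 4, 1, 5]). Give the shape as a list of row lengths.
[4, 1, 1]

Row-insert each entry into an empty tableau.

After inserting 6: P = [[6]].
After inserting 2: P = [[2], [6]].
After inserting 3: P = [[2, 3], [6]].
After inserting 4: P = [[2, 3, 4], [6]].
After inserting 1: P = [[1, 3, 4], [2], [6]].
After inserting 5: P = [[1, 3, 4, 5], [2], [6]].

The final insertion tableau P = [[1, 3, 4, 5], [2], [6]] has shape [4, 1, 1].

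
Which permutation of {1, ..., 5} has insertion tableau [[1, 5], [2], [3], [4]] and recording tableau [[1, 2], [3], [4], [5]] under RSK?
4 5 3 2 1

Reverse the RSK construction: for i from n down to 1, find the cell of Q containing i, remove the entry at that cell from P, and reverse-bump it up through P; the value ejected from row 1 is w(i).

Step i=5: Q has 5 at row 4, column 1; remove 4 from row 4 of P and reverse-bump: 4 enters row 3 and ejects 3; 3 enters row 2 and ejects 2; 2 enters row 1 and ejects 1. So w(5) = 1. P is now [[2, 5], [3], [4]].
Step i=4: Q has 4 at row 3, column 1; remove 4 from row 3 of P and reverse-bump: 4 enters row 2 and ejects 3; 3 enters row 1 and ejects 2. So w(4) = 2. P is now [[3, 5], [4]].
Step i=3: Q has 3 at row 2, column 1; remove 4 from row 2 of P and reverse-bump: 4 enters row 1 and ejects 3. So w(3) = 3. P is now [[4, 5]].
Step i=2: Q has 2 at row 1, column 2; remove that cell from P, ejecting 5. So w(2) = 5. P is now [[4]].
Step i=1: Q has 1 at row 1, column 1; remove that cell from P, ejecting 4. So w(1) = 4. P is now [].

So w = 4 5 3 2 1.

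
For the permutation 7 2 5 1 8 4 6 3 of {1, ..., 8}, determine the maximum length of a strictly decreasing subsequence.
4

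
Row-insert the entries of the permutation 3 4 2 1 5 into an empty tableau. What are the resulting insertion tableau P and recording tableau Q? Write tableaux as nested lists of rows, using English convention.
P = [[1, 4, 5], [2], [3]], Q = [[1, 2, 5], [3], [4]]

Insert each entry of the permutation into P by Schensted row insertion, recording in Q the position of each new cell.

After inserting 3: P = [[3]].
After inserting 4: P = [[3, 4]].
After inserting 2: P = [[2, 4], [3]].
After inserting 1: P = [[1, 4], [2], [3]].
After inserting 5: P = [[1, 4, 5], [2], [3]].

So P = [[1, 4, 5], [2], [3]], Q = [[1, 2, 5], [3], [4]].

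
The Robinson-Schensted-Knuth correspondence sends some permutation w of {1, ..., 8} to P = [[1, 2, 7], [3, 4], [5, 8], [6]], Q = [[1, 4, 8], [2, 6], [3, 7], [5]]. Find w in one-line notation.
Reverse the RSK construction: for i from n down to 1, find the cell of Q containing i, remove the entry at that cell from P, and reverse-bump it up through P; the value ejected from row 1 is w(i).

Step i=8: Q has 8 at row 1, column 3; remove that cell from P, ejecting 7. So w(8) = 7. P is now [[1, 2], [3, 4], [5, 8], [6]].
Step i=7: Q has 7 at row 3, column 2; remove 8 from row 3 of P and reverse-bump: 8 enters row 2 and ejects 4; 4 enters row 1 and ejects 2. So w(7) = 2. P is now [[1, 4], [3, 8], [5], [6]].
Step i=6: Q has 6 at row 2, column 2; remove 8 from row 2 of P and reverse-bump: 8 enters row 1 and ejects 4. So w(6) = 4. P is now [[1, 8], [3], [5], [6]].
Step i=5: Q has 5 at row 4, column 1; remove 6 from row 4 of P and reverse-bump: 6 enters row 3 and ejects 5; 5 enters row 2 and ejects 3; 3 enters row 1 and ejects 1. So w(5) = 1. P is now [[3, 8], [5], [6]].
Step i=4: Q has 4 at row 1, column 2; remove that cell from P, ejecting 8. So w(4) = 8. P is now [[3], [5], [6]].
Step i=3: Q has 3 at row 3, column 1; remove 6 from row 3 of P and reverse-bump: 6 enters row 2 and ejects 5; 5 enters row 1 and ejects 3. So w(3) = 3. P is now [[5], [6]].
Step i=2: Q has 2 at row 2, column 1; remove 6 from row 2 of P and reverse-bump: 6 enters row 1 and ejects 5. So w(2) = 5. P is now [[6]].
Step i=1: Q has 1 at row 1, column 1; remove that cell from P, ejecting 6. So w(1) = 6. P is now [].

So w = 6 5 3 8 1 4 2 7.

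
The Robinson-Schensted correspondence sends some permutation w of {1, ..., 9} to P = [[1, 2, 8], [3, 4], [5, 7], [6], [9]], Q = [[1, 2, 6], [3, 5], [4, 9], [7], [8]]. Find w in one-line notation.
6 9 7 3 5 8 4 1 2

Reverse RSK: for i = n, n-1, ..., 1, locate i in Q, remove the corresponding corner cell from P, and reverse-bump its entry up through P; the value ejected from row 1 is w(i).

So w = 6 9 7 3 5 8 4 1 2.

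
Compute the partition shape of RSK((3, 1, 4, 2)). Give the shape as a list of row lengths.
[2, 2]

Row-insert each entry into an empty tableau.

After inserting 3: P = [[3]].
After inserting 1: P = [[1], [3]].
After inserting 4: P = [[1, 4], [3]].
After inserting 2: P = [[1, 2], [3, 4]].

The final insertion tableau P = [[1, 2], [3, 4]] has shape [2, 2].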